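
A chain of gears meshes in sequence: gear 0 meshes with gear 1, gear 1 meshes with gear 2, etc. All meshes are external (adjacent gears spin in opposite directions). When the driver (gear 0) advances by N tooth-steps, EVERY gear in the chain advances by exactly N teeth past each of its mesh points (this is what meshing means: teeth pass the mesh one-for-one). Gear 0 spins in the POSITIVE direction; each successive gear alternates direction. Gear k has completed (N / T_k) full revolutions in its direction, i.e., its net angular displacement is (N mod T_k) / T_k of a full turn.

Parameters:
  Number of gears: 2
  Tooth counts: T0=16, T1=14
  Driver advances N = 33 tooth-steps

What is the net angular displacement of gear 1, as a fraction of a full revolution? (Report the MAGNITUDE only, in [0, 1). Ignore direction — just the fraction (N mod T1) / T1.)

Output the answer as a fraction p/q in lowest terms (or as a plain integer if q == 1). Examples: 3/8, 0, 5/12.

Chain of 2 gears, tooth counts: [16, 14]
  gear 0: T0=16, direction=positive, advance = 33 mod 16 = 1 teeth = 1/16 turn
  gear 1: T1=14, direction=negative, advance = 33 mod 14 = 5 teeth = 5/14 turn
Gear 1: 33 mod 14 = 5
Fraction = 5 / 14 = 5/14 (gcd(5,14)=1) = 5/14

Answer: 5/14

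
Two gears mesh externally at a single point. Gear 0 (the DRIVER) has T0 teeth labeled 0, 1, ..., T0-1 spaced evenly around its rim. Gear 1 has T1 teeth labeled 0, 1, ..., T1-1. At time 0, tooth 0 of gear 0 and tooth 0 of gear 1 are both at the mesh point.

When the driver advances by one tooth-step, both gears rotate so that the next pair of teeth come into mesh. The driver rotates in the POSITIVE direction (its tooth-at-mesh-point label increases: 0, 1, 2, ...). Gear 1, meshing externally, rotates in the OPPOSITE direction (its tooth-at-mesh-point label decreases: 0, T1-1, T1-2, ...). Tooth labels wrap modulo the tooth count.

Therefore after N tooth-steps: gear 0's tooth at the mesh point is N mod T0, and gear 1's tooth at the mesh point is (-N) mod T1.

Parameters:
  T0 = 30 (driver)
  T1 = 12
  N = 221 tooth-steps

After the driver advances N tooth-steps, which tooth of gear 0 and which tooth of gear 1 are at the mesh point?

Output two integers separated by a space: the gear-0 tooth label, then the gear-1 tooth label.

Answer: 11 7

Derivation:
Gear 0 (driver, T0=30): tooth at mesh = N mod T0
  221 = 7 * 30 + 11, so 221 mod 30 = 11
  gear 0 tooth = 11
Gear 1 (driven, T1=12): tooth at mesh = (-N) mod T1
  221 = 18 * 12 + 5, so 221 mod 12 = 5
  (-221) mod 12 = (-5) mod 12 = 12 - 5 = 7
Mesh after 221 steps: gear-0 tooth 11 meets gear-1 tooth 7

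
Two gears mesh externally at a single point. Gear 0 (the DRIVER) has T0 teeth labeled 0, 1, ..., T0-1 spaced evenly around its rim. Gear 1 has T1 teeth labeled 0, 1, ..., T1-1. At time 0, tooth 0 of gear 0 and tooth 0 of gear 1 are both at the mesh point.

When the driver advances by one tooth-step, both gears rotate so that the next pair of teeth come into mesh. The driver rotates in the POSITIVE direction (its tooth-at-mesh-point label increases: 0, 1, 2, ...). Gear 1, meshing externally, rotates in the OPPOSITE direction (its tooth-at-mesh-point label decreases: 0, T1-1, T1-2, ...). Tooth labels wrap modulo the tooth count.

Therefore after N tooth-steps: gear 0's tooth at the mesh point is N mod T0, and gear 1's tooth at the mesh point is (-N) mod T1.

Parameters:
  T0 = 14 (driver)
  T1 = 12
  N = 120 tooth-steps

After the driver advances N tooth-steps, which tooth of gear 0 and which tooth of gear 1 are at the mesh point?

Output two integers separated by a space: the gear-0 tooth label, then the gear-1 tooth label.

Gear 0 (driver, T0=14): tooth at mesh = N mod T0
  120 = 8 * 14 + 8, so 120 mod 14 = 8
  gear 0 tooth = 8
Gear 1 (driven, T1=12): tooth at mesh = (-N) mod T1
  120 = 10 * 12 + 0, so 120 mod 12 = 0
  (-120) mod 12 = 0
Mesh after 120 steps: gear-0 tooth 8 meets gear-1 tooth 0

Answer: 8 0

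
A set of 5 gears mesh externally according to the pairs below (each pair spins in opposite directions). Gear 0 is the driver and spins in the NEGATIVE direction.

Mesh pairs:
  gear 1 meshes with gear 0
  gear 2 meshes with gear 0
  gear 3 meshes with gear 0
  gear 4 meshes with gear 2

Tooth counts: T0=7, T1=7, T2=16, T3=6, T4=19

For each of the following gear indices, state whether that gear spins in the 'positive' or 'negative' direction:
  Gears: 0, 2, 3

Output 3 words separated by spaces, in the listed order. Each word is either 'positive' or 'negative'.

Answer: negative positive positive

Derivation:
Gear 0 (driver): negative (depth 0)
  gear 1: meshes with gear 0 -> depth 1 -> positive (opposite of gear 0)
  gear 2: meshes with gear 0 -> depth 1 -> positive (opposite of gear 0)
  gear 3: meshes with gear 0 -> depth 1 -> positive (opposite of gear 0)
  gear 4: meshes with gear 2 -> depth 2 -> negative (opposite of gear 2)
Queried indices 0, 2, 3 -> negative, positive, positive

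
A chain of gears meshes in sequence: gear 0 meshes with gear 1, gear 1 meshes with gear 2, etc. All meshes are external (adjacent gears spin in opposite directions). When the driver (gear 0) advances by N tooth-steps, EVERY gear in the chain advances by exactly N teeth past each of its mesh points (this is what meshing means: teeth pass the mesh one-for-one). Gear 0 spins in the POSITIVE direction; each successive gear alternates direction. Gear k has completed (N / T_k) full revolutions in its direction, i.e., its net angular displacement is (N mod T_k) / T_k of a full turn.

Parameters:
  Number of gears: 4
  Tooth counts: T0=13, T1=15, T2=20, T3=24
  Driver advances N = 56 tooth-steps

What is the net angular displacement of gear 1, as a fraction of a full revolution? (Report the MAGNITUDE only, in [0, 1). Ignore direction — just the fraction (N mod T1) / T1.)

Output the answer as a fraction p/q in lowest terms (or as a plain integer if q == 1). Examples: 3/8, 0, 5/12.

Chain of 4 gears, tooth counts: [13, 15, 20, 24]
  gear 0: T0=13, direction=positive, advance = 56 mod 13 = 4 teeth = 4/13 turn
  gear 1: T1=15, direction=negative, advance = 56 mod 15 = 11 teeth = 11/15 turn
  gear 2: T2=20, direction=positive, advance = 56 mod 20 = 16 teeth = 16/20 turn
  gear 3: T3=24, direction=negative, advance = 56 mod 24 = 8 teeth = 8/24 turn
Gear 1: 56 mod 15 = 11
Fraction = 11 / 15 = 11/15 (gcd(11,15)=1) = 11/15

Answer: 11/15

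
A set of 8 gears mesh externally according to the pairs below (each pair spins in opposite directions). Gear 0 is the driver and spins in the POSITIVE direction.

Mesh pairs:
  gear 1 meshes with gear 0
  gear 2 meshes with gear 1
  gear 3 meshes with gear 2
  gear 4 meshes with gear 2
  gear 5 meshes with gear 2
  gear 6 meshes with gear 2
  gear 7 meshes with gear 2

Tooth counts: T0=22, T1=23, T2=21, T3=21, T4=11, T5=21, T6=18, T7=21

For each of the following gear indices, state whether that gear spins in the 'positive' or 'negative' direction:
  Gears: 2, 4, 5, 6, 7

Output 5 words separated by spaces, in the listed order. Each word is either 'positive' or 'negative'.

Gear 0 (driver): positive (depth 0)
  gear 1: meshes with gear 0 -> depth 1 -> negative (opposite of gear 0)
  gear 2: meshes with gear 1 -> depth 2 -> positive (opposite of gear 1)
  gear 3: meshes with gear 2 -> depth 3 -> negative (opposite of gear 2)
  gear 4: meshes with gear 2 -> depth 3 -> negative (opposite of gear 2)
  gear 5: meshes with gear 2 -> depth 3 -> negative (opposite of gear 2)
  gear 6: meshes with gear 2 -> depth 3 -> negative (opposite of gear 2)
  gear 7: meshes with gear 2 -> depth 3 -> negative (opposite of gear 2)
Queried indices 2, 4, 5, 6, 7 -> positive, negative, negative, negative, negative

Answer: positive negative negative negative negative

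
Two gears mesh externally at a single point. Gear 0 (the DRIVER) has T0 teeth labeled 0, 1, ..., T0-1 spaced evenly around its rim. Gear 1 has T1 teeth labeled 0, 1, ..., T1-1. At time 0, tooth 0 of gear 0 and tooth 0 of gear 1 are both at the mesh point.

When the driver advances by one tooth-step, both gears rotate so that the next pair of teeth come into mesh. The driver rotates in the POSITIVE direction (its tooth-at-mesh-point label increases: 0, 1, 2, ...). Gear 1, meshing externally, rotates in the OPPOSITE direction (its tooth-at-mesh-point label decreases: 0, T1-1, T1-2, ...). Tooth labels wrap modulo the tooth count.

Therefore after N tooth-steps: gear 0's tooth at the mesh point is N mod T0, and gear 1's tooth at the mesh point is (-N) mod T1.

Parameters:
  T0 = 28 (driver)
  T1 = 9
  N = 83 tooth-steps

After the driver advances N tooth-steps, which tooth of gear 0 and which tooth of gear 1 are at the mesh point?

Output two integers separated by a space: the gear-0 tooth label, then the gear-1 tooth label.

Answer: 27 7

Derivation:
Gear 0 (driver, T0=28): tooth at mesh = N mod T0
  83 = 2 * 28 + 27, so 83 mod 28 = 27
  gear 0 tooth = 27
Gear 1 (driven, T1=9): tooth at mesh = (-N) mod T1
  83 = 9 * 9 + 2, so 83 mod 9 = 2
  (-83) mod 9 = (-2) mod 9 = 9 - 2 = 7
Mesh after 83 steps: gear-0 tooth 27 meets gear-1 tooth 7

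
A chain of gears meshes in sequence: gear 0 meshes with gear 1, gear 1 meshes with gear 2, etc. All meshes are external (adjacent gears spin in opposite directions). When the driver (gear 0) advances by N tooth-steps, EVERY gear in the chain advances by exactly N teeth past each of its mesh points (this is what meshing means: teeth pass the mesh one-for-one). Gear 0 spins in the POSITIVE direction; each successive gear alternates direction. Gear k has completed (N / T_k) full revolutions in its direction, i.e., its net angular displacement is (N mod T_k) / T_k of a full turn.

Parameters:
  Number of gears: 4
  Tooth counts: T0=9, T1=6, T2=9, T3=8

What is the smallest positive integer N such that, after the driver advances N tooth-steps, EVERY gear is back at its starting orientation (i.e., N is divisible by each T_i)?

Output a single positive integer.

Gear k returns to start when N is a multiple of T_k.
All gears at start simultaneously when N is a common multiple of [9, 6, 9, 8]; the smallest such N is lcm(9, 6, 9, 8).
Start: lcm = T0 = 9
Fold in T1=6: gcd(9, 6) = 3; lcm(9, 6) = 9 * 6 / 3 = 54 / 3 = 18
Fold in T2=9: gcd(18, 9) = 9; lcm(18, 9) = 18 * 9 / 9 = 162 / 9 = 18
Fold in T3=8: gcd(18, 8) = 2; lcm(18, 8) = 18 * 8 / 2 = 144 / 2 = 72
Full cycle length = 72

Answer: 72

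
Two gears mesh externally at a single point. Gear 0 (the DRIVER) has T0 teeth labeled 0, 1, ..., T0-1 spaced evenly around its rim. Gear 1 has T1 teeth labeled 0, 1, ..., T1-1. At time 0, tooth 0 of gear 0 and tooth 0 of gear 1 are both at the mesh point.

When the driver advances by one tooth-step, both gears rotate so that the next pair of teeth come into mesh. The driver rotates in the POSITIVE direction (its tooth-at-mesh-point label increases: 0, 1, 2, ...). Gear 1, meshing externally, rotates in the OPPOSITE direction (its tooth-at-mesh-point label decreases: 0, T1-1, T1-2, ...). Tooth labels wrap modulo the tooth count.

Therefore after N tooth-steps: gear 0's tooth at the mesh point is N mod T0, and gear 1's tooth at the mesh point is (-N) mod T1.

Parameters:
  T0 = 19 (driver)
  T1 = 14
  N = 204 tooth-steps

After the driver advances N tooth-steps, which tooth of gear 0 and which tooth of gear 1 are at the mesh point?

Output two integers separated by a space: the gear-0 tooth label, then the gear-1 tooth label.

Gear 0 (driver, T0=19): tooth at mesh = N mod T0
  204 = 10 * 19 + 14, so 204 mod 19 = 14
  gear 0 tooth = 14
Gear 1 (driven, T1=14): tooth at mesh = (-N) mod T1
  204 = 14 * 14 + 8, so 204 mod 14 = 8
  (-204) mod 14 = (-8) mod 14 = 14 - 8 = 6
Mesh after 204 steps: gear-0 tooth 14 meets gear-1 tooth 6

Answer: 14 6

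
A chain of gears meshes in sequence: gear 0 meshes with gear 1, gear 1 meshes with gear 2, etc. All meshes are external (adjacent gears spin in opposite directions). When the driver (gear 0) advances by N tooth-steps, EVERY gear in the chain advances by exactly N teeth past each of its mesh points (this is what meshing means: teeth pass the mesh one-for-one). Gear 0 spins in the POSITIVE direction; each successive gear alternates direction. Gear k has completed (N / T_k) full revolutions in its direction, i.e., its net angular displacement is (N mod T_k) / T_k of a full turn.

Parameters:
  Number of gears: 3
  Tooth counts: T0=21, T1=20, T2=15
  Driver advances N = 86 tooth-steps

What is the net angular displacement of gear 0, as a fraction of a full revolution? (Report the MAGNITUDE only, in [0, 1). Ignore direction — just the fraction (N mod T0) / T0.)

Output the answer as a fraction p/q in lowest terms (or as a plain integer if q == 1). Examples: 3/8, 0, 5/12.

Chain of 3 gears, tooth counts: [21, 20, 15]
  gear 0: T0=21, direction=positive, advance = 86 mod 21 = 2 teeth = 2/21 turn
  gear 1: T1=20, direction=negative, advance = 86 mod 20 = 6 teeth = 6/20 turn
  gear 2: T2=15, direction=positive, advance = 86 mod 15 = 11 teeth = 11/15 turn
Gear 0: 86 mod 21 = 2
Fraction = 2 / 21 = 2/21 (gcd(2,21)=1) = 2/21

Answer: 2/21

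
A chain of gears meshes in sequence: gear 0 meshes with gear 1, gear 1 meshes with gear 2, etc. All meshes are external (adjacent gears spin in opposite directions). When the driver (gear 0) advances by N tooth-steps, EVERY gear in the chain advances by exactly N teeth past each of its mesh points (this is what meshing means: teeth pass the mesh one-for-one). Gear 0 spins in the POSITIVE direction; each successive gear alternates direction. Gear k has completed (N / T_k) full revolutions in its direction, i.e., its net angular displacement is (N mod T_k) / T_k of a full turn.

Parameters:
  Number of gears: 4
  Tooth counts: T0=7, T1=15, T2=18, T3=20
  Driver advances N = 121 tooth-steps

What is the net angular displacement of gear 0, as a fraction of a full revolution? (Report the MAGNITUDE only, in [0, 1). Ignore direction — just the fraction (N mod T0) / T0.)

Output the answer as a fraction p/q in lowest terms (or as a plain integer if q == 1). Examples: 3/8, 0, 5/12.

Chain of 4 gears, tooth counts: [7, 15, 18, 20]
  gear 0: T0=7, direction=positive, advance = 121 mod 7 = 2 teeth = 2/7 turn
  gear 1: T1=15, direction=negative, advance = 121 mod 15 = 1 teeth = 1/15 turn
  gear 2: T2=18, direction=positive, advance = 121 mod 18 = 13 teeth = 13/18 turn
  gear 3: T3=20, direction=negative, advance = 121 mod 20 = 1 teeth = 1/20 turn
Gear 0: 121 mod 7 = 2
Fraction = 2 / 7 = 2/7 (gcd(2,7)=1) = 2/7

Answer: 2/7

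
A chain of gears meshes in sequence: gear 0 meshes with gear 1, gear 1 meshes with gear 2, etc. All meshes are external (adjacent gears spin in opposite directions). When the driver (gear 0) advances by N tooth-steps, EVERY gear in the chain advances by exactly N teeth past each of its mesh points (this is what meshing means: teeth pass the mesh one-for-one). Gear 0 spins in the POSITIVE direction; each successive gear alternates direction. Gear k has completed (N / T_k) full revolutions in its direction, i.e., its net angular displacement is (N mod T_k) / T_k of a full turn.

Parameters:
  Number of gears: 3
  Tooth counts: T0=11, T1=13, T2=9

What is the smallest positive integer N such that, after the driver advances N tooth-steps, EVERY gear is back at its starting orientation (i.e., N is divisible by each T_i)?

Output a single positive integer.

Gear k returns to start when N is a multiple of T_k.
All gears at start simultaneously when N is a common multiple of [11, 13, 9]; the smallest such N is lcm(11, 13, 9).
Start: lcm = T0 = 11
Fold in T1=13: gcd(11, 13) = 1; lcm(11, 13) = 11 * 13 / 1 = 143 / 1 = 143
Fold in T2=9: gcd(143, 9) = 1; lcm(143, 9) = 143 * 9 / 1 = 1287 / 1 = 1287
Full cycle length = 1287

Answer: 1287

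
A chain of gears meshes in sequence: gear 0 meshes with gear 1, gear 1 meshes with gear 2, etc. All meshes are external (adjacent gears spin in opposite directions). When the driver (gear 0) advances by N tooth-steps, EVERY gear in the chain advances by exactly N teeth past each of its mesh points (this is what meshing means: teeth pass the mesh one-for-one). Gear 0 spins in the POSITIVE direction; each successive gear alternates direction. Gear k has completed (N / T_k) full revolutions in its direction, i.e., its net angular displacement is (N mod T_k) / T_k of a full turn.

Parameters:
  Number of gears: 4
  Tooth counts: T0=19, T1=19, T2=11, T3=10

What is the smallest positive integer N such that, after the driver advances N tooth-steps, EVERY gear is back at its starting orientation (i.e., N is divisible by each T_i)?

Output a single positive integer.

Answer: 2090

Derivation:
Gear k returns to start when N is a multiple of T_k.
All gears at start simultaneously when N is a common multiple of [19, 19, 11, 10]; the smallest such N is lcm(19, 19, 11, 10).
Start: lcm = T0 = 19
Fold in T1=19: gcd(19, 19) = 19; lcm(19, 19) = 19 * 19 / 19 = 361 / 19 = 19
Fold in T2=11: gcd(19, 11) = 1; lcm(19, 11) = 19 * 11 / 1 = 209 / 1 = 209
Fold in T3=10: gcd(209, 10) = 1; lcm(209, 10) = 209 * 10 / 1 = 2090 / 1 = 2090
Full cycle length = 2090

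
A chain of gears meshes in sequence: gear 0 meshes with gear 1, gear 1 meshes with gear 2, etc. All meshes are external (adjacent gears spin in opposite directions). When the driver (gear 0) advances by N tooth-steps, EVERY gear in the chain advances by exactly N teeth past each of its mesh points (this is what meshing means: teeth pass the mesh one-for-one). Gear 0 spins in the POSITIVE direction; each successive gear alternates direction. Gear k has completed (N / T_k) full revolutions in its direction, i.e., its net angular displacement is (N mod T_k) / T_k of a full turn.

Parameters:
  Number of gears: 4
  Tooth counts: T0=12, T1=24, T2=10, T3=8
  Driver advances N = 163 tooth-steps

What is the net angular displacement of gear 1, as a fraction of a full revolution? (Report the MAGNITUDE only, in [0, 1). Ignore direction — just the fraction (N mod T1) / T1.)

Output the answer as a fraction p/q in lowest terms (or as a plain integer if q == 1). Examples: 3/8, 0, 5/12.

Answer: 19/24

Derivation:
Chain of 4 gears, tooth counts: [12, 24, 10, 8]
  gear 0: T0=12, direction=positive, advance = 163 mod 12 = 7 teeth = 7/12 turn
  gear 1: T1=24, direction=negative, advance = 163 mod 24 = 19 teeth = 19/24 turn
  gear 2: T2=10, direction=positive, advance = 163 mod 10 = 3 teeth = 3/10 turn
  gear 3: T3=8, direction=negative, advance = 163 mod 8 = 3 teeth = 3/8 turn
Gear 1: 163 mod 24 = 19
Fraction = 19 / 24 = 19/24 (gcd(19,24)=1) = 19/24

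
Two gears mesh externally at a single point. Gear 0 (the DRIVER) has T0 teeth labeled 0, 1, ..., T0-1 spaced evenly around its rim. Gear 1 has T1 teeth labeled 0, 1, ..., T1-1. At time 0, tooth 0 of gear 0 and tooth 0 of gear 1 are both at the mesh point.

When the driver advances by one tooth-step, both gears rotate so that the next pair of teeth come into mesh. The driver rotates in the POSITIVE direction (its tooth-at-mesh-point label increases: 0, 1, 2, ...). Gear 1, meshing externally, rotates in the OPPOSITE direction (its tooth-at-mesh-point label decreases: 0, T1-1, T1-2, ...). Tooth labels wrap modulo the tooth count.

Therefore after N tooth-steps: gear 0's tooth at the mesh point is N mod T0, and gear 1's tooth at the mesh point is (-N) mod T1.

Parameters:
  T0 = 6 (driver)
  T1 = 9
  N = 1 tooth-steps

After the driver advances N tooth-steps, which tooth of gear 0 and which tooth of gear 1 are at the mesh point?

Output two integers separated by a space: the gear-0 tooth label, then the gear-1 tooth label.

Answer: 1 8

Derivation:
Gear 0 (driver, T0=6): tooth at mesh = N mod T0
  1 = 0 * 6 + 1, so 1 mod 6 = 1
  gear 0 tooth = 1
Gear 1 (driven, T1=9): tooth at mesh = (-N) mod T1
  1 = 0 * 9 + 1, so 1 mod 9 = 1
  (-1) mod 9 = (-1) mod 9 = 9 - 1 = 8
Mesh after 1 steps: gear-0 tooth 1 meets gear-1 tooth 8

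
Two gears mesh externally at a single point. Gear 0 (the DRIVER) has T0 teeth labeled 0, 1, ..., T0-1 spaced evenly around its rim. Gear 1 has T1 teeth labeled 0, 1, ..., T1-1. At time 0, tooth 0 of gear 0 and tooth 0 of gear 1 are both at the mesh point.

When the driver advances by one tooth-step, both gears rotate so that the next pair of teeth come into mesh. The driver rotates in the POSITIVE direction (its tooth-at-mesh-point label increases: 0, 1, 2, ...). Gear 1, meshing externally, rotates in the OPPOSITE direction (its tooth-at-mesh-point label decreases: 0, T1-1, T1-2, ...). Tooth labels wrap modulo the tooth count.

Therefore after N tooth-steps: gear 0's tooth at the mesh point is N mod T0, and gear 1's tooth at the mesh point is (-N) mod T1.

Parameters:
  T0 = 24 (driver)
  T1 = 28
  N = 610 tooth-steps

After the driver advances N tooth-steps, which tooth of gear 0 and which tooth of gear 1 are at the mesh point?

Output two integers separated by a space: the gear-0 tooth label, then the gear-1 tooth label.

Gear 0 (driver, T0=24): tooth at mesh = N mod T0
  610 = 25 * 24 + 10, so 610 mod 24 = 10
  gear 0 tooth = 10
Gear 1 (driven, T1=28): tooth at mesh = (-N) mod T1
  610 = 21 * 28 + 22, so 610 mod 28 = 22
  (-610) mod 28 = (-22) mod 28 = 28 - 22 = 6
Mesh after 610 steps: gear-0 tooth 10 meets gear-1 tooth 6

Answer: 10 6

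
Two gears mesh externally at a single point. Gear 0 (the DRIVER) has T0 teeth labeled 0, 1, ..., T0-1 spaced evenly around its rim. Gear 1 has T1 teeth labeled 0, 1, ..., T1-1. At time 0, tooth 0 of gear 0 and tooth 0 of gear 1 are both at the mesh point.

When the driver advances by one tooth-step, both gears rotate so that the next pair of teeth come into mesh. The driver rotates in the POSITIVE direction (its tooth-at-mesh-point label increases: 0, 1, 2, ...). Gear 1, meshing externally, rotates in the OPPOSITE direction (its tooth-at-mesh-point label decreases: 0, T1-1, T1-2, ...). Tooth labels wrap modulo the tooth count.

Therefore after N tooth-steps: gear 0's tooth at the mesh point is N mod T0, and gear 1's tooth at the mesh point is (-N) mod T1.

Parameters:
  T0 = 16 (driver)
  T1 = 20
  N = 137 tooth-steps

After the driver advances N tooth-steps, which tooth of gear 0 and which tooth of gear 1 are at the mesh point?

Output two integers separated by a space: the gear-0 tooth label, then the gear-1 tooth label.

Gear 0 (driver, T0=16): tooth at mesh = N mod T0
  137 = 8 * 16 + 9, so 137 mod 16 = 9
  gear 0 tooth = 9
Gear 1 (driven, T1=20): tooth at mesh = (-N) mod T1
  137 = 6 * 20 + 17, so 137 mod 20 = 17
  (-137) mod 20 = (-17) mod 20 = 20 - 17 = 3
Mesh after 137 steps: gear-0 tooth 9 meets gear-1 tooth 3

Answer: 9 3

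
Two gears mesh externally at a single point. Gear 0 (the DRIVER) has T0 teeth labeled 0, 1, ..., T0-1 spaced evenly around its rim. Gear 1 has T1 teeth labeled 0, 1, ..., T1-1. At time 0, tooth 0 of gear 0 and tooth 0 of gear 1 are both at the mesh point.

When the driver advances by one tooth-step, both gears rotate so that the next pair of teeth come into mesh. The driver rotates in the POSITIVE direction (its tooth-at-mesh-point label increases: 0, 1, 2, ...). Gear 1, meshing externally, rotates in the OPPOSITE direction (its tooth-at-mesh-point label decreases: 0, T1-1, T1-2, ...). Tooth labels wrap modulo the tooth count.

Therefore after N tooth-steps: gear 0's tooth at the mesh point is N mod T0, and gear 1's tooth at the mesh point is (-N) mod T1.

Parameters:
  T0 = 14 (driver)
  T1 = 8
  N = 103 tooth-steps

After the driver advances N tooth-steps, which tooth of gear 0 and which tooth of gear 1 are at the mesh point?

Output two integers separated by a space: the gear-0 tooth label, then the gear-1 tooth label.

Gear 0 (driver, T0=14): tooth at mesh = N mod T0
  103 = 7 * 14 + 5, so 103 mod 14 = 5
  gear 0 tooth = 5
Gear 1 (driven, T1=8): tooth at mesh = (-N) mod T1
  103 = 12 * 8 + 7, so 103 mod 8 = 7
  (-103) mod 8 = (-7) mod 8 = 8 - 7 = 1
Mesh after 103 steps: gear-0 tooth 5 meets gear-1 tooth 1

Answer: 5 1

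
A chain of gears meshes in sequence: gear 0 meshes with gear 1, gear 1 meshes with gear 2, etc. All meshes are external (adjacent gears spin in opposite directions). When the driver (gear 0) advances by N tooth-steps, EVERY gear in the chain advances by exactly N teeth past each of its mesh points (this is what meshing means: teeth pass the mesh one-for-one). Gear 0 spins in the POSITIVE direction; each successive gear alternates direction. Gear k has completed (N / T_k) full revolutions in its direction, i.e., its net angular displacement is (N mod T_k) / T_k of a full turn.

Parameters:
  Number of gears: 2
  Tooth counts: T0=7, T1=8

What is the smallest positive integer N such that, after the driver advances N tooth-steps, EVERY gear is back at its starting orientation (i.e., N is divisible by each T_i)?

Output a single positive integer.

Gear k returns to start when N is a multiple of T_k.
All gears at start simultaneously when N is a common multiple of [7, 8]; the smallest such N is lcm(7, 8).
Start: lcm = T0 = 7
Fold in T1=8: gcd(7, 8) = 1; lcm(7, 8) = 7 * 8 / 1 = 56 / 1 = 56
Full cycle length = 56

Answer: 56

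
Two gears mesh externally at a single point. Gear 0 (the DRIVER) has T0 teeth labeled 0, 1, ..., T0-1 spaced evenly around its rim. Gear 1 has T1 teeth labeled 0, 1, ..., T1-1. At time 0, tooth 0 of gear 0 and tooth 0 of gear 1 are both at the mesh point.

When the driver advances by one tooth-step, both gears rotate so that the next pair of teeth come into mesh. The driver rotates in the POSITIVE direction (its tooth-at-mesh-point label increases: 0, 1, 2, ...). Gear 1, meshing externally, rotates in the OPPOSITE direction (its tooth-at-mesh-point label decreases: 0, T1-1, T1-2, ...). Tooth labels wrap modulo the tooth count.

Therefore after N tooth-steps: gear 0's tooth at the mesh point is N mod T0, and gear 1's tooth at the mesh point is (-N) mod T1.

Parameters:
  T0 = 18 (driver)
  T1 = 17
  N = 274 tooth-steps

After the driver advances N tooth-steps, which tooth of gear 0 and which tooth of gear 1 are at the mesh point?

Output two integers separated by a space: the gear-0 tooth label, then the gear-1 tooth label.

Answer: 4 15

Derivation:
Gear 0 (driver, T0=18): tooth at mesh = N mod T0
  274 = 15 * 18 + 4, so 274 mod 18 = 4
  gear 0 tooth = 4
Gear 1 (driven, T1=17): tooth at mesh = (-N) mod T1
  274 = 16 * 17 + 2, so 274 mod 17 = 2
  (-274) mod 17 = (-2) mod 17 = 17 - 2 = 15
Mesh after 274 steps: gear-0 tooth 4 meets gear-1 tooth 15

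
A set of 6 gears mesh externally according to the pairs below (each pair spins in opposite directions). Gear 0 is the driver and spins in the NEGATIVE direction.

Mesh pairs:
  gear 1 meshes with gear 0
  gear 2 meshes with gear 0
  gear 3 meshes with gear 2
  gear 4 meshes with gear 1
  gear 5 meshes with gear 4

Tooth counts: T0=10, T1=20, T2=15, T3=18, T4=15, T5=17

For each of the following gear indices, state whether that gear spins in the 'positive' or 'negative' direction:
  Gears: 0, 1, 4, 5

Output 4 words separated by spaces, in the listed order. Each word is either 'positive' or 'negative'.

Gear 0 (driver): negative (depth 0)
  gear 1: meshes with gear 0 -> depth 1 -> positive (opposite of gear 0)
  gear 2: meshes with gear 0 -> depth 1 -> positive (opposite of gear 0)
  gear 3: meshes with gear 2 -> depth 2 -> negative (opposite of gear 2)
  gear 4: meshes with gear 1 -> depth 2 -> negative (opposite of gear 1)
  gear 5: meshes with gear 4 -> depth 3 -> positive (opposite of gear 4)
Queried indices 0, 1, 4, 5 -> negative, positive, negative, positive

Answer: negative positive negative positive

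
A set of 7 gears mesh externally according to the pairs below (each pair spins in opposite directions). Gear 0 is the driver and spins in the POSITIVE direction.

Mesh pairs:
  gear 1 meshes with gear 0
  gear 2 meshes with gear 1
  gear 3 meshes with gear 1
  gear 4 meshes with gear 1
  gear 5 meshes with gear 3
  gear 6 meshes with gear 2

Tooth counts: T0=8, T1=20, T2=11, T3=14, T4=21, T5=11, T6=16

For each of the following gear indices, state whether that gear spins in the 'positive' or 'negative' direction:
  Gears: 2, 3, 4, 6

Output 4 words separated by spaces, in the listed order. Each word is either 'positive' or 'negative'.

Answer: positive positive positive negative

Derivation:
Gear 0 (driver): positive (depth 0)
  gear 1: meshes with gear 0 -> depth 1 -> negative (opposite of gear 0)
  gear 2: meshes with gear 1 -> depth 2 -> positive (opposite of gear 1)
  gear 3: meshes with gear 1 -> depth 2 -> positive (opposite of gear 1)
  gear 4: meshes with gear 1 -> depth 2 -> positive (opposite of gear 1)
  gear 5: meshes with gear 3 -> depth 3 -> negative (opposite of gear 3)
  gear 6: meshes with gear 2 -> depth 3 -> negative (opposite of gear 2)
Queried indices 2, 3, 4, 6 -> positive, positive, positive, negative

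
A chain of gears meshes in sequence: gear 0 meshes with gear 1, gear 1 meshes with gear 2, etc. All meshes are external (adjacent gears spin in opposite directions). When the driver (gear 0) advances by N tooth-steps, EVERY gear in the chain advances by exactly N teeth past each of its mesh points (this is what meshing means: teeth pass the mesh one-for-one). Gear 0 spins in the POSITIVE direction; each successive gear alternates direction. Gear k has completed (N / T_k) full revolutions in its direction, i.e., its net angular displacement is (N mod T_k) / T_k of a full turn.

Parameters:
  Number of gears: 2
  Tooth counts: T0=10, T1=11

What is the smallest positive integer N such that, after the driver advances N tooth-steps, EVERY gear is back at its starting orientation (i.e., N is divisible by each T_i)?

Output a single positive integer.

Answer: 110

Derivation:
Gear k returns to start when N is a multiple of T_k.
All gears at start simultaneously when N is a common multiple of [10, 11]; the smallest such N is lcm(10, 11).
Start: lcm = T0 = 10
Fold in T1=11: gcd(10, 11) = 1; lcm(10, 11) = 10 * 11 / 1 = 110 / 1 = 110
Full cycle length = 110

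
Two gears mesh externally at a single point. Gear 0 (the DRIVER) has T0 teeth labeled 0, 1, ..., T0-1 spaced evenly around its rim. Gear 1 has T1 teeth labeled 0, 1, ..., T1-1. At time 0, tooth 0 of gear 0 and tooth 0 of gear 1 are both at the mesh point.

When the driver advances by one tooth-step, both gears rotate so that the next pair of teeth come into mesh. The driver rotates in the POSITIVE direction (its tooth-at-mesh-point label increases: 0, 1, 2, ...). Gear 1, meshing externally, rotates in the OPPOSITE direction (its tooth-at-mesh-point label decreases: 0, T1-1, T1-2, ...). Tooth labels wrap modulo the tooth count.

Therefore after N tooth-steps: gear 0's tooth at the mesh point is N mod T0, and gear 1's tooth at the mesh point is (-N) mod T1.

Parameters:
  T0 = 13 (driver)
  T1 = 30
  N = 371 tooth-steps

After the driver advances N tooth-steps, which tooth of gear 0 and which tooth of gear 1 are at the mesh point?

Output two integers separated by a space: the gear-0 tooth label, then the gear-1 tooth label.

Answer: 7 19

Derivation:
Gear 0 (driver, T0=13): tooth at mesh = N mod T0
  371 = 28 * 13 + 7, so 371 mod 13 = 7
  gear 0 tooth = 7
Gear 1 (driven, T1=30): tooth at mesh = (-N) mod T1
  371 = 12 * 30 + 11, so 371 mod 30 = 11
  (-371) mod 30 = (-11) mod 30 = 30 - 11 = 19
Mesh after 371 steps: gear-0 tooth 7 meets gear-1 tooth 19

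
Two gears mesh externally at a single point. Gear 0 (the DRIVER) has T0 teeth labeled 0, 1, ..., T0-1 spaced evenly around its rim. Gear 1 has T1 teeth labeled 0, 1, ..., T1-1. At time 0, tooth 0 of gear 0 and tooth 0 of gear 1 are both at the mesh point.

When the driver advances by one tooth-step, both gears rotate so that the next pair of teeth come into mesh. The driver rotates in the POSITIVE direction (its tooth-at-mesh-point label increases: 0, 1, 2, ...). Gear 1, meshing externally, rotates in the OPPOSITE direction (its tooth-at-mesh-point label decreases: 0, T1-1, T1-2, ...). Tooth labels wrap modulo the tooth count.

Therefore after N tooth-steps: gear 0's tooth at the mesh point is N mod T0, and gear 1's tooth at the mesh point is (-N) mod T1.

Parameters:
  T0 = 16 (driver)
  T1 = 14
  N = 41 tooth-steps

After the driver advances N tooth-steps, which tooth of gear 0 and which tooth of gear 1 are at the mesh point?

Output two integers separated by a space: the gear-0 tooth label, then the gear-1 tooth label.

Answer: 9 1

Derivation:
Gear 0 (driver, T0=16): tooth at mesh = N mod T0
  41 = 2 * 16 + 9, so 41 mod 16 = 9
  gear 0 tooth = 9
Gear 1 (driven, T1=14): tooth at mesh = (-N) mod T1
  41 = 2 * 14 + 13, so 41 mod 14 = 13
  (-41) mod 14 = (-13) mod 14 = 14 - 13 = 1
Mesh after 41 steps: gear-0 tooth 9 meets gear-1 tooth 1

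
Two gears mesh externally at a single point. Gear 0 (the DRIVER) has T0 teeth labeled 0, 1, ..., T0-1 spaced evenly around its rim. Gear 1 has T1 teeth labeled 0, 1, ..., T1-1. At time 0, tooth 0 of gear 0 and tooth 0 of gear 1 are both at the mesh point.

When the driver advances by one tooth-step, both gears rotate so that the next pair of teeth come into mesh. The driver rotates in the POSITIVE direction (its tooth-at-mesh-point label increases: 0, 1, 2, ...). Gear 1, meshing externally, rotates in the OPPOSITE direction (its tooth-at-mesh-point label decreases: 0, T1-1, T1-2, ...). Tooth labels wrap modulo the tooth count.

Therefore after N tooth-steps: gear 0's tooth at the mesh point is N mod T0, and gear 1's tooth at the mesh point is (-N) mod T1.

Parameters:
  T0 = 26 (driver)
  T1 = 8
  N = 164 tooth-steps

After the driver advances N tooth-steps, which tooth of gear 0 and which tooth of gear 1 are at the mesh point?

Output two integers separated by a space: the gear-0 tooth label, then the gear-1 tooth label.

Answer: 8 4

Derivation:
Gear 0 (driver, T0=26): tooth at mesh = N mod T0
  164 = 6 * 26 + 8, so 164 mod 26 = 8
  gear 0 tooth = 8
Gear 1 (driven, T1=8): tooth at mesh = (-N) mod T1
  164 = 20 * 8 + 4, so 164 mod 8 = 4
  (-164) mod 8 = (-4) mod 8 = 8 - 4 = 4
Mesh after 164 steps: gear-0 tooth 8 meets gear-1 tooth 4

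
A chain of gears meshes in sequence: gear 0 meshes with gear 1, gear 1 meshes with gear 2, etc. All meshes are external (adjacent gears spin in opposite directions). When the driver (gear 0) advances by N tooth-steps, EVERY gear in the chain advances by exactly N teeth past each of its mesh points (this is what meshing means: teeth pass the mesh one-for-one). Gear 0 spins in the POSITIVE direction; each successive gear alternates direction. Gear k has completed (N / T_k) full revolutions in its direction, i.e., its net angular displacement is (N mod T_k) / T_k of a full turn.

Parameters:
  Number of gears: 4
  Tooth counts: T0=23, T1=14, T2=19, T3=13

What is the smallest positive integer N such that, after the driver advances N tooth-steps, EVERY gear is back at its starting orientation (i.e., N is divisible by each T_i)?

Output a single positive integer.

Answer: 79534

Derivation:
Gear k returns to start when N is a multiple of T_k.
All gears at start simultaneously when N is a common multiple of [23, 14, 19, 13]; the smallest such N is lcm(23, 14, 19, 13).
Start: lcm = T0 = 23
Fold in T1=14: gcd(23, 14) = 1; lcm(23, 14) = 23 * 14 / 1 = 322 / 1 = 322
Fold in T2=19: gcd(322, 19) = 1; lcm(322, 19) = 322 * 19 / 1 = 6118 / 1 = 6118
Fold in T3=13: gcd(6118, 13) = 1; lcm(6118, 13) = 6118 * 13 / 1 = 79534 / 1 = 79534
Full cycle length = 79534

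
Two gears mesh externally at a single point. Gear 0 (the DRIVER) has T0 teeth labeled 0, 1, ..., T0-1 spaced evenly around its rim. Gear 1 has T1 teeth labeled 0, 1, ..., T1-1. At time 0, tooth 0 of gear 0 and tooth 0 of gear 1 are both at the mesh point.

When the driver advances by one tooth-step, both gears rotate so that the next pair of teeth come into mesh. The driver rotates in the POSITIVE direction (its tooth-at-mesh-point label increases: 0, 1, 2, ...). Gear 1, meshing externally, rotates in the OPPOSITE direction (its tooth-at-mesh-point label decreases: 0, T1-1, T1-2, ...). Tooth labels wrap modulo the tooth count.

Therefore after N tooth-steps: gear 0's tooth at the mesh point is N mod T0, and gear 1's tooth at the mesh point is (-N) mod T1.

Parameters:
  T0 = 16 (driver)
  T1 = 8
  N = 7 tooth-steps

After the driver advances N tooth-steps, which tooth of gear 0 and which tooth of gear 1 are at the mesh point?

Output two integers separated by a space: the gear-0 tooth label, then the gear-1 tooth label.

Answer: 7 1

Derivation:
Gear 0 (driver, T0=16): tooth at mesh = N mod T0
  7 = 0 * 16 + 7, so 7 mod 16 = 7
  gear 0 tooth = 7
Gear 1 (driven, T1=8): tooth at mesh = (-N) mod T1
  7 = 0 * 8 + 7, so 7 mod 8 = 7
  (-7) mod 8 = (-7) mod 8 = 8 - 7 = 1
Mesh after 7 steps: gear-0 tooth 7 meets gear-1 tooth 1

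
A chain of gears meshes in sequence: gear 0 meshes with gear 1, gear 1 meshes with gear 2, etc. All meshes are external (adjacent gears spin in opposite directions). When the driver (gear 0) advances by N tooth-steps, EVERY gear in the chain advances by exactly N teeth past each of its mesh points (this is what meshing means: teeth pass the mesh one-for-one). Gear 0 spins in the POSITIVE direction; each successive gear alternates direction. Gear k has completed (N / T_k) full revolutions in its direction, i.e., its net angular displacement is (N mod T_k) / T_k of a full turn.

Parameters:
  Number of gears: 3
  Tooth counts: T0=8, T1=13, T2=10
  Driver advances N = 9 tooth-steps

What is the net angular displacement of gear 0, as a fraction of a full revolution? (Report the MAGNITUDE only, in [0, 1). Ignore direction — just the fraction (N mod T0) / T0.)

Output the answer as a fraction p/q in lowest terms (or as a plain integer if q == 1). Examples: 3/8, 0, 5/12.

Chain of 3 gears, tooth counts: [8, 13, 10]
  gear 0: T0=8, direction=positive, advance = 9 mod 8 = 1 teeth = 1/8 turn
  gear 1: T1=13, direction=negative, advance = 9 mod 13 = 9 teeth = 9/13 turn
  gear 2: T2=10, direction=positive, advance = 9 mod 10 = 9 teeth = 9/10 turn
Gear 0: 9 mod 8 = 1
Fraction = 1 / 8 = 1/8 (gcd(1,8)=1) = 1/8

Answer: 1/8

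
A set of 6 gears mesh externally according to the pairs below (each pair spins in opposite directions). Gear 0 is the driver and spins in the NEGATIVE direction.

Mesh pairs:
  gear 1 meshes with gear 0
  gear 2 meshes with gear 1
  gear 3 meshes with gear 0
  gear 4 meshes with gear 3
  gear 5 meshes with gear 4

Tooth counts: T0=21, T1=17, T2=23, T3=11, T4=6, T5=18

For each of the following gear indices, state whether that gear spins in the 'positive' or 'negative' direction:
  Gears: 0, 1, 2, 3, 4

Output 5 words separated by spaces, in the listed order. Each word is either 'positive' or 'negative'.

Answer: negative positive negative positive negative

Derivation:
Gear 0 (driver): negative (depth 0)
  gear 1: meshes with gear 0 -> depth 1 -> positive (opposite of gear 0)
  gear 2: meshes with gear 1 -> depth 2 -> negative (opposite of gear 1)
  gear 3: meshes with gear 0 -> depth 1 -> positive (opposite of gear 0)
  gear 4: meshes with gear 3 -> depth 2 -> negative (opposite of gear 3)
  gear 5: meshes with gear 4 -> depth 3 -> positive (opposite of gear 4)
Queried indices 0, 1, 2, 3, 4 -> negative, positive, negative, positive, negative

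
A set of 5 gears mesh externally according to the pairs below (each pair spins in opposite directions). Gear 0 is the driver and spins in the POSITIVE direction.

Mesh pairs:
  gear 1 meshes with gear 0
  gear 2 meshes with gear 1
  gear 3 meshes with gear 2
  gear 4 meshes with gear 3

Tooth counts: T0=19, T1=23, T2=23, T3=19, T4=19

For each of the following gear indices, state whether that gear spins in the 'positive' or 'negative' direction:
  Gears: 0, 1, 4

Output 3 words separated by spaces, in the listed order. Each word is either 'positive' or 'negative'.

Answer: positive negative positive

Derivation:
Gear 0 (driver): positive (depth 0)
  gear 1: meshes with gear 0 -> depth 1 -> negative (opposite of gear 0)
  gear 2: meshes with gear 1 -> depth 2 -> positive (opposite of gear 1)
  gear 3: meshes with gear 2 -> depth 3 -> negative (opposite of gear 2)
  gear 4: meshes with gear 3 -> depth 4 -> positive (opposite of gear 3)
Queried indices 0, 1, 4 -> positive, negative, positive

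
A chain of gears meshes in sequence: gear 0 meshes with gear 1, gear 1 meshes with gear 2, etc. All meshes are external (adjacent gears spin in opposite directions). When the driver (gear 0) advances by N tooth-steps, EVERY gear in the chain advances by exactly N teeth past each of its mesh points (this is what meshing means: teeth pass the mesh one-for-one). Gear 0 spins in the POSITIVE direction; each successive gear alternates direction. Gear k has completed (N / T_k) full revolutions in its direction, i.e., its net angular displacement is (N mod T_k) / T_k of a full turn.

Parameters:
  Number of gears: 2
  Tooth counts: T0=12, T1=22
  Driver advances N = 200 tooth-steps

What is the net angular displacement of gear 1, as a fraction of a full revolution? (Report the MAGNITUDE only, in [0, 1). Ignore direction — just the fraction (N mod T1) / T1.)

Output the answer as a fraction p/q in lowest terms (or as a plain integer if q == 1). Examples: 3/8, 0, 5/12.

Chain of 2 gears, tooth counts: [12, 22]
  gear 0: T0=12, direction=positive, advance = 200 mod 12 = 8 teeth = 8/12 turn
  gear 1: T1=22, direction=negative, advance = 200 mod 22 = 2 teeth = 2/22 turn
Gear 1: 200 mod 22 = 2
Fraction = 2 / 22 = 1/11 (gcd(2,22)=2) = 1/11

Answer: 1/11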